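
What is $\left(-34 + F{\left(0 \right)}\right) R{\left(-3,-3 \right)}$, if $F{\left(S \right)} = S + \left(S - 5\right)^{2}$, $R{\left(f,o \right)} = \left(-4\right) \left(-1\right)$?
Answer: $-36$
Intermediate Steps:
$R{\left(f,o \right)} = 4$
$F{\left(S \right)} = S + \left(-5 + S\right)^{2}$
$\left(-34 + F{\left(0 \right)}\right) R{\left(-3,-3 \right)} = \left(-34 + \left(0 + \left(-5 + 0\right)^{2}\right)\right) 4 = \left(-34 + \left(0 + \left(-5\right)^{2}\right)\right) 4 = \left(-34 + \left(0 + 25\right)\right) 4 = \left(-34 + 25\right) 4 = \left(-9\right) 4 = -36$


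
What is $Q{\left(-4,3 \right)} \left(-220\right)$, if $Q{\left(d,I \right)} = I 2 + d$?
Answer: $-440$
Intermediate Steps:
$Q{\left(d,I \right)} = d + 2 I$ ($Q{\left(d,I \right)} = 2 I + d = d + 2 I$)
$Q{\left(-4,3 \right)} \left(-220\right) = \left(-4 + 2 \cdot 3\right) \left(-220\right) = \left(-4 + 6\right) \left(-220\right) = 2 \left(-220\right) = -440$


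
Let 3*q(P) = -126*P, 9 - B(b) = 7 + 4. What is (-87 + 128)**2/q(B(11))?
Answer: 1681/84 ≈ 20.012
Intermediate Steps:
B(b) = -2 (B(b) = 9 - (7 + 4) = 9 - 1*11 = 9 - 11 = -2)
q(P) = -42*P (q(P) = (-126*P)/3 = -42*P)
(-87 + 128)**2/q(B(11)) = (-87 + 128)**2/((-42*(-2))) = 41**2/84 = 1681*(1/84) = 1681/84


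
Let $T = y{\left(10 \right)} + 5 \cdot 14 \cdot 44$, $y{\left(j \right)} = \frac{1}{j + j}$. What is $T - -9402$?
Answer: $\frac{249641}{20} \approx 12482.0$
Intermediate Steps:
$y{\left(j \right)} = \frac{1}{2 j}$
$T = \frac{61601}{20}$ ($T = \frac{1}{2 \cdot 10} + 5 \cdot 14 \cdot 44 = \frac{1}{2} \cdot \frac{1}{10} + 70 \cdot 44 = \frac{1}{20} + 3080 = \frac{61601}{20} \approx 3080.1$)
$T - -9402 = \frac{61601}{20} - -9402 = \frac{61601}{20} + 9402 = \frac{249641}{20}$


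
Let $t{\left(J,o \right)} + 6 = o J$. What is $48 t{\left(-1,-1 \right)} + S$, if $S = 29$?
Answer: $-211$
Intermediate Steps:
$t{\left(J,o \right)} = -6 + J o$ ($t{\left(J,o \right)} = -6 + o J = -6 + J o$)
$48 t{\left(-1,-1 \right)} + S = 48 \left(-6 - -1\right) + 29 = 48 \left(-6 + 1\right) + 29 = 48 \left(-5\right) + 29 = -240 + 29 = -211$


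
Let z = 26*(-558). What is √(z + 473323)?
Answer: √458815 ≈ 677.36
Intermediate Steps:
z = -14508
√(z + 473323) = √(-14508 + 473323) = √458815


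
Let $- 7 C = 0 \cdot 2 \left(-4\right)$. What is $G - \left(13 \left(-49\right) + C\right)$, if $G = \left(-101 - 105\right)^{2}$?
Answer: $43073$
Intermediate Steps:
$G = 42436$ ($G = \left(-206\right)^{2} = 42436$)
$C = 0$ ($C = - \frac{0 \cdot 2 \left(-4\right)}{7} = - \frac{0 \left(-4\right)}{7} = \left(- \frac{1}{7}\right) 0 = 0$)
$G - \left(13 \left(-49\right) + C\right) = 42436 - \left(13 \left(-49\right) + 0\right) = 42436 - \left(-637 + 0\right) = 42436 - -637 = 42436 + 637 = 43073$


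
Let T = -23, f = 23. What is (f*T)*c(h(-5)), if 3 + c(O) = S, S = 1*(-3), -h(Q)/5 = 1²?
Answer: 3174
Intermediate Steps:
h(Q) = -5 (h(Q) = -5*1² = -5*1 = -5)
S = -3
c(O) = -6 (c(O) = -3 - 3 = -6)
(f*T)*c(h(-5)) = (23*(-23))*(-6) = -529*(-6) = 3174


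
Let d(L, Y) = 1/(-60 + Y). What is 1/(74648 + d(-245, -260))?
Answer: 320/23887359 ≈ 1.3396e-5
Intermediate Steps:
1/(74648 + d(-245, -260)) = 1/(74648 + 1/(-60 - 260)) = 1/(74648 + 1/(-320)) = 1/(74648 - 1/320) = 1/(23887359/320) = 320/23887359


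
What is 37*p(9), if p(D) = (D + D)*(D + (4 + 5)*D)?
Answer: 59940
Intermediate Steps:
p(D) = 20*D² (p(D) = (2*D)*(D + 9*D) = (2*D)*(10*D) = 20*D²)
37*p(9) = 37*(20*9²) = 37*(20*81) = 37*1620 = 59940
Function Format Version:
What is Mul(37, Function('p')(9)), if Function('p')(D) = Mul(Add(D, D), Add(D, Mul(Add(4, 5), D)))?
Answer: 59940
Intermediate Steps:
Function('p')(D) = Mul(20, Pow(D, 2)) (Function('p')(D) = Mul(Mul(2, D), Add(D, Mul(9, D))) = Mul(Mul(2, D), Mul(10, D)) = Mul(20, Pow(D, 2)))
Mul(37, Function('p')(9)) = Mul(37, Mul(20, Pow(9, 2))) = Mul(37, Mul(20, 81)) = Mul(37, 1620) = 59940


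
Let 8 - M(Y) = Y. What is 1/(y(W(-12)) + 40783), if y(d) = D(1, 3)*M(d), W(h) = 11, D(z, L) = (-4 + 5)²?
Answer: 1/40780 ≈ 2.4522e-5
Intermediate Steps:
M(Y) = 8 - Y
D(z, L) = 1 (D(z, L) = 1² = 1)
y(d) = 8 - d (y(d) = 1*(8 - d) = 8 - d)
1/(y(W(-12)) + 40783) = 1/((8 - 1*11) + 40783) = 1/((8 - 11) + 40783) = 1/(-3 + 40783) = 1/40780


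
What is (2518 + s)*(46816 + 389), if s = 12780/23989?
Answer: 2851988355810/23989 ≈ 1.1889e+8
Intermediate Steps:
s = 12780/23989 (s = 12780*(1/23989) = 12780/23989 ≈ 0.53274)
(2518 + s)*(46816 + 389) = (2518 + 12780/23989)*(46816 + 389) = (60417082/23989)*47205 = 2851988355810/23989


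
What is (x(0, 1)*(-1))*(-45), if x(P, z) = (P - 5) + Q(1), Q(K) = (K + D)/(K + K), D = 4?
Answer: -225/2 ≈ -112.50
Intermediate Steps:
Q(K) = (4 + K)/(2*K) (Q(K) = (K + 4)/(K + K) = (4 + K)/((2*K)) = (4 + K)*(1/(2*K)) = (4 + K)/(2*K))
x(P, z) = -5/2 + P (x(P, z) = (P - 5) + (1/2)*(4 + 1)/1 = (-5 + P) + (1/2)*1*5 = (-5 + P) + 5/2 = -5/2 + P)
(x(0, 1)*(-1))*(-45) = ((-5/2 + 0)*(-1))*(-45) = -5/2*(-1)*(-45) = (5/2)*(-45) = -225/2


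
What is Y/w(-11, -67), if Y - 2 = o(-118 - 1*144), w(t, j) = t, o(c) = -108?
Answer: 106/11 ≈ 9.6364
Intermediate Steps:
Y = -106 (Y = 2 - 108 = -106)
Y/w(-11, -67) = -106/(-11) = -106*(-1/11) = 106/11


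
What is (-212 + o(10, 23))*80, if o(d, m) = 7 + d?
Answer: -15600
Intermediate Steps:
(-212 + o(10, 23))*80 = (-212 + (7 + 10))*80 = (-212 + 17)*80 = -195*80 = -15600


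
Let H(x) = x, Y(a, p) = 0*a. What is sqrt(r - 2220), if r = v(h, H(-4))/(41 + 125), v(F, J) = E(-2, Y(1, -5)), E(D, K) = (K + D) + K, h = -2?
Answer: I*sqrt(15293663)/83 ≈ 47.117*I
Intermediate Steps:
Y(a, p) = 0
E(D, K) = D + 2*K (E(D, K) = (D + K) + K = D + 2*K)
v(F, J) = -2 (v(F, J) = -2 + 2*0 = -2 + 0 = -2)
r = -1/83 (r = -2/(41 + 125) = -2/166 = (1/166)*(-2) = -1/83 ≈ -0.012048)
sqrt(r - 2220) = sqrt(-1/83 - 2220) = sqrt(-184261/83) = I*sqrt(15293663)/83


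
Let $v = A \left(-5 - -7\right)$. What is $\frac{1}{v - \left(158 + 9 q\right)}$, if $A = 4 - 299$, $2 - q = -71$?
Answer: $- \frac{1}{1405} \approx -0.00071174$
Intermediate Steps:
$q = 73$ ($q = 2 - -71 = 2 + 71 = 73$)
$A = -295$ ($A = 4 - 299 = -295$)
$v = -590$ ($v = - 295 \left(-5 - -7\right) = - 295 \left(-5 + 7\right) = \left(-295\right) 2 = -590$)
$\frac{1}{v - \left(158 + 9 q\right)} = \frac{1}{-590 - 815} = \frac{1}{-1405} = - \frac{1}{1405}$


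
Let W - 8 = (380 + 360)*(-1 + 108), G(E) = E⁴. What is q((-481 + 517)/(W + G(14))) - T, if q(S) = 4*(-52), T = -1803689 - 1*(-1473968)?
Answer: 329513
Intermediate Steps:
W = 79188 (W = 8 + (380 + 360)*(-1 + 108) = 8 + 740*107 = 8 + 79180 = 79188)
T = -329721 (T = -1803689 + 1473968 = -329721)
q(S) = -208
q((-481 + 517)/(W + G(14))) - T = -208 - 1*(-329721) = -208 + 329721 = 329513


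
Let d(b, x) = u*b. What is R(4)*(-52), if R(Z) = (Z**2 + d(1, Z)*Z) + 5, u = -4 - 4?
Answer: 572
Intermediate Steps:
u = -8
d(b, x) = -8*b
R(Z) = 5 + Z**2 - 8*Z (R(Z) = (Z**2 + (-8*1)*Z) + 5 = (Z**2 - 8*Z) + 5 = 5 + Z**2 - 8*Z)
R(4)*(-52) = (5 + 4**2 - 8*4)*(-52) = (5 + 16 - 32)*(-52) = -11*(-52) = 572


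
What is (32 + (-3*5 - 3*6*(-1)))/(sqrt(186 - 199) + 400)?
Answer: 2000/22859 - 5*I*sqrt(13)/22859 ≈ 0.087493 - 0.00078865*I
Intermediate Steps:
(32 + (-3*5 - 3*6*(-1)))/(sqrt(186 - 199) + 400) = (32 + (-15 - 18*(-1)))/(sqrt(-13) + 400) = (32 + (-15 + 18))/(I*sqrt(13) + 400) = (32 + 3)/(400 + I*sqrt(13)) = 35/(400 + I*sqrt(13))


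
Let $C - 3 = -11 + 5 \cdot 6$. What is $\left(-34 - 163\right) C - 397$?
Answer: $-4731$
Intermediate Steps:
$C = 22$ ($C = 3 + \left(-11 + 5 \cdot 6\right) = 3 + \left(-11 + 30\right) = 3 + 19 = 22$)
$\left(-34 - 163\right) C - 397 = \left(-34 - 163\right) 22 - 397 = \left(-197\right) 22 - 397 = -4334 - 397 = -4731$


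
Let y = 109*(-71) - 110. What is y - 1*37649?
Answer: -45498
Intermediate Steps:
y = -7849 (y = -7739 - 110 = -7849)
y - 1*37649 = -7849 - 1*37649 = -7849 - 37649 = -45498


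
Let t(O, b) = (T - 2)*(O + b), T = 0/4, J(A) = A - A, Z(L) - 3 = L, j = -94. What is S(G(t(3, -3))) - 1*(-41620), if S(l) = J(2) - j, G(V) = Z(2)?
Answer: 41714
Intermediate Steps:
Z(L) = 3 + L
J(A) = 0
T = 0 (T = 0*(1/4) = 0)
t(O, b) = -2*O - 2*b (t(O, b) = (0 - 2)*(O + b) = -2*(O + b) = -2*O - 2*b)
G(V) = 5 (G(V) = 3 + 2 = 5)
S(l) = 94 (S(l) = 0 - 1*(-94) = 0 + 94 = 94)
S(G(t(3, -3))) - 1*(-41620) = 94 - 1*(-41620) = 94 + 41620 = 41714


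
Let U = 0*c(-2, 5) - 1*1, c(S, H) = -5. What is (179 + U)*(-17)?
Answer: -3026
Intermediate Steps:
U = -1 (U = 0*(-5) - 1*1 = 0 - 1 = -1)
(179 + U)*(-17) = (179 - 1)*(-17) = 178*(-17) = -3026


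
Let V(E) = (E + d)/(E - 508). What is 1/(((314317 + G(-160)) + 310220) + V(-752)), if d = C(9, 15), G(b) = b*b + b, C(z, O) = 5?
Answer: 140/90996863 ≈ 1.5385e-6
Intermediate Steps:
G(b) = b + b**2 (G(b) = b**2 + b = b + b**2)
d = 5
V(E) = (5 + E)/(-508 + E) (V(E) = (E + 5)/(E - 508) = (5 + E)/(-508 + E))
1/(((314317 + G(-160)) + 310220) + V(-752)) = 1/(((314317 - 160*(1 - 160)) + 310220) + (5 - 752)/(-508 - 752)) = 1/(((314317 - 160*(-159)) + 310220) - 747/(-1260)) = 1/(((314317 + 25440) + 310220) - 1/1260*(-747)) = 1/((339757 + 310220) + 83/140) = 1/(649977 + 83/140) = 1/(90996863/140) = 140/90996863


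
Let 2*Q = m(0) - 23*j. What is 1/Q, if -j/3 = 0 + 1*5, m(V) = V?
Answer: 2/345 ≈ 0.0057971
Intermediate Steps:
j = -15 (j = -3*(0 + 1*5) = -3*(0 + 5) = -3*5 = -15)
Q = 345/2 (Q = (0 - 23*(-15))/2 = (0 + 345)/2 = (½)*345 = 345/2 ≈ 172.50)
1/Q = 1/(345/2) = 2/345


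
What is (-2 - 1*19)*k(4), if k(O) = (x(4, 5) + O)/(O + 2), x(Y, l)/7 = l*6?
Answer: -749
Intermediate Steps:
x(Y, l) = 42*l (x(Y, l) = 7*(l*6) = 7*(6*l) = 42*l)
k(O) = (210 + O)/(2 + O) (k(O) = (42*5 + O)/(O + 2) = (210 + O)/(2 + O))
(-2 - 1*19)*k(4) = (-2 - 1*19)*((210 + 4)/(2 + 4)) = (-2 - 19)*(214/6) = -7*214/2 = -21*107/3 = -749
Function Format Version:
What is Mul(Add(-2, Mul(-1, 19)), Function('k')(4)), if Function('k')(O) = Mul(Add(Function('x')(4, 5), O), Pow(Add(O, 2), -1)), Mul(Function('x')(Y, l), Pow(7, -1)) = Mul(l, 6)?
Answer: -749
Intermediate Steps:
Function('x')(Y, l) = Mul(42, l) (Function('x')(Y, l) = Mul(7, Mul(l, 6)) = Mul(7, Mul(6, l)) = Mul(42, l))
Function('k')(O) = Mul(Pow(Add(2, O), -1), Add(210, O)) (Function('k')(O) = Mul(Add(Mul(42, 5), O), Pow(Add(O, 2), -1)) = Mul(Add(210, O), Pow(Add(2, O), -1)) = Mul(Pow(Add(2, O), -1), Add(210, O)))
Mul(Add(-2, Mul(-1, 19)), Function('k')(4)) = Mul(Add(-2, Mul(-1, 19)), Mul(Pow(Add(2, 4), -1), Add(210, 4))) = Mul(Add(-2, -19), Mul(Pow(6, -1), 214)) = Mul(-21, Mul(Rational(1, 6), 214)) = Mul(-21, Rational(107, 3)) = -749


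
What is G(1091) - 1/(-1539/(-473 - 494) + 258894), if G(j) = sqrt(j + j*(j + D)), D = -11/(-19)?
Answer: -967/250352037 + sqrt(430313311)/19 ≈ 1091.8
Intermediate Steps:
D = 11/19 (D = -11*(-1/19) = 11/19 ≈ 0.57895)
G(j) = sqrt(j + j*(11/19 + j)) (G(j) = sqrt(j + j*(j + 11/19)) = sqrt(j + j*(11/19 + j)))
G(1091) - 1/(-1539/(-473 - 494) + 258894) = sqrt(19)*sqrt(1091*(30 + 19*1091))/19 - 1/(-1539/(-473 - 494) + 258894) = sqrt(19)*sqrt(1091*(30 + 20729))/19 - 1/(-1539/(-967) + 258894) = sqrt(19)*sqrt(1091*20759)/19 - 1/(-1/967*(-1539) + 258894) = sqrt(19)*sqrt(22648069)/19 - 1/(1539/967 + 258894) = sqrt(430313311)/19 - 1/250352037/967 = sqrt(430313311)/19 - 1*967/250352037 = sqrt(430313311)/19 - 967/250352037 = -967/250352037 + sqrt(430313311)/19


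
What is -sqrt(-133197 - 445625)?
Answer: -I*sqrt(578822) ≈ -760.8*I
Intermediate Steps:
-sqrt(-133197 - 445625) = -sqrt(-578822) = -I*sqrt(578822)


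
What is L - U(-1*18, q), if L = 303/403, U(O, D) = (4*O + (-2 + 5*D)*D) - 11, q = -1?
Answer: 30931/403 ≈ 76.752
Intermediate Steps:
U(O, D) = -11 + 4*O + D*(-2 + 5*D) (U(O, D) = (4*O + D*(-2 + 5*D)) - 11 = -11 + 4*O + D*(-2 + 5*D))
L = 303/403 (L = 303*(1/403) = 303/403 ≈ 0.75186)
L - U(-1*18, q) = 303/403 - (-11 - 2*(-1) + 4*(-1*18) + 5*(-1)**2) = 303/403 - (-11 + 2 + 4*(-18) + 5*1) = 303/403 - (-11 + 2 - 72 + 5) = 303/403 - 1*(-76) = 303/403 + 76 = 30931/403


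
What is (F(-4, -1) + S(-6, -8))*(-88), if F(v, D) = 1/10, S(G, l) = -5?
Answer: 2156/5 ≈ 431.20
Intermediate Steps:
F(v, D) = 1/10
(F(-4, -1) + S(-6, -8))*(-88) = (1/10 - 5)*(-88) = -49/10*(-88) = 2156/5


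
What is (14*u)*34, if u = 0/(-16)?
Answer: 0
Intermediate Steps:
u = 0 (u = 0*(-1/16) = 0)
(14*u)*34 = (14*0)*34 = 0*34 = 0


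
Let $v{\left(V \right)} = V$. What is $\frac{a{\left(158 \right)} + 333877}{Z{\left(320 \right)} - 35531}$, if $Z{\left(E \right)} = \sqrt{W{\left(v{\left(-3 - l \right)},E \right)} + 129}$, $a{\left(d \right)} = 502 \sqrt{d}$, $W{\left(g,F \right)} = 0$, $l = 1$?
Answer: $- \frac{11862983687}{1262451832} - \frac{8918281 \sqrt{158}}{631225916} - \frac{333877 \sqrt{129}}{1262451832} - \frac{251 \sqrt{20382}}{631225916} \approx -9.5774$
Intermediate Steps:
$Z{\left(E \right)} = \sqrt{129}$ ($Z{\left(E \right)} = \sqrt{0 + 129} = \sqrt{129}$)
$\frac{a{\left(158 \right)} + 333877}{Z{\left(320 \right)} - 35531} = \frac{502 \sqrt{158} + 333877}{\sqrt{129} - 35531} = \frac{333877 + 502 \sqrt{158}}{-35531 + \sqrt{129}}$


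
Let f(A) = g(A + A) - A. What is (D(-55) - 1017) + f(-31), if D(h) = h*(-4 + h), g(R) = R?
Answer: 2197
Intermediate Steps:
f(A) = A (f(A) = (A + A) - A = 2*A - A = A)
(D(-55) - 1017) + f(-31) = (-55*(-4 - 55) - 1017) - 31 = (-55*(-59) - 1017) - 31 = (3245 - 1017) - 31 = 2228 - 31 = 2197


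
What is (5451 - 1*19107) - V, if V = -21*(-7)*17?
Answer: -16155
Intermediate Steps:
V = 2499 (V = 147*17 = 2499)
(5451 - 1*19107) - V = (5451 - 1*19107) - 1*2499 = (5451 - 19107) - 2499 = -13656 - 2499 = -16155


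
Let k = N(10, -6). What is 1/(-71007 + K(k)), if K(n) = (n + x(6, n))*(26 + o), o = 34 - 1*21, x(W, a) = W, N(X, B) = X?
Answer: -1/70383 ≈ -1.4208e-5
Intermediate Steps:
k = 10
o = 13 (o = 34 - 21 = 13)
K(n) = 234 + 39*n (K(n) = (n + 6)*(26 + 13) = (6 + n)*39 = 234 + 39*n)
1/(-71007 + K(k)) = 1/(-71007 + (234 + 39*10)) = 1/(-71007 + (234 + 390)) = 1/(-71007 + 624) = 1/(-70383) = -1/70383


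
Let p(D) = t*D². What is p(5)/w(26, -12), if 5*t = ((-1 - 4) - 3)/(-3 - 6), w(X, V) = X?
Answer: 20/117 ≈ 0.17094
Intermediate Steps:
t = 8/45 (t = (((-1 - 4) - 3)/(-3 - 6))/5 = ((-5 - 3)/(-9))/5 = (-8*(-⅑))/5 = (⅕)*(8/9) = 8/45 ≈ 0.17778)
p(D) = 8*D²/45
p(5)/w(26, -12) = ((8/45)*5²)/26 = ((8/45)*25)*(1/26) = (40/9)*(1/26) = 20/117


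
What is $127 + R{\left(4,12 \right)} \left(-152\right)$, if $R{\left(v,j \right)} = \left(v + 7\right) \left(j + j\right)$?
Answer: $-40001$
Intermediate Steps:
$R{\left(v,j \right)} = 2 j \left(7 + v\right)$ ($R{\left(v,j \right)} = \left(7 + v\right) 2 j = 2 j \left(7 + v\right)$)
$127 + R{\left(4,12 \right)} \left(-152\right) = 127 + 2 \cdot 12 \left(7 + 4\right) \left(-152\right) = 127 + 2 \cdot 12 \cdot 11 \left(-152\right) = 127 + 264 \left(-152\right) = 127 - 40128 = -40001$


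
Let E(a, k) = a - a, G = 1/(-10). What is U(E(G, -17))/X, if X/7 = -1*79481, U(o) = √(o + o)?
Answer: 0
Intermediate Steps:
G = -⅒ ≈ -0.10000
E(a, k) = 0
U(o) = √2*√o (U(o) = √(2*o) = √2*√o)
X = -556367 (X = 7*(-1*79481) = 7*(-79481) = -556367)
U(E(G, -17))/X = (√2*√0)/(-556367) = (√2*0)*(-1/556367) = 0*(-1/556367) = 0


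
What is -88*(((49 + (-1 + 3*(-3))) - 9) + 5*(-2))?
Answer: -1760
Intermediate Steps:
-88*(((49 + (-1 + 3*(-3))) - 9) + 5*(-2)) = -88*(((49 + (-1 - 9)) - 9) - 10) = -88*(((49 - 10) - 9) - 10) = -88*((39 - 9) - 10) = -88*(30 - 10) = -88*20 = -1760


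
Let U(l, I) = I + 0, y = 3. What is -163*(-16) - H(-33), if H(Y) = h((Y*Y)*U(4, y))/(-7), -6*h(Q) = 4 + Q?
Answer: 106265/42 ≈ 2530.1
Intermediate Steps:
U(l, I) = I
h(Q) = -⅔ - Q/6 (h(Q) = -(4 + Q)/6 = -⅔ - Q/6)
H(Y) = 2/21 + Y²/14 (H(Y) = (-⅔ - Y*Y*3/6)/(-7) = (-⅔ - Y²*3/6)*(-⅐) = (-⅔ - Y²/2)*(-⅐) = 2/21 + Y²/14)
-163*(-16) - H(-33) = -163*(-16) - (2/21 + (1/14)*(-33)²) = 2608 - (2/21 + (1/14)*1089) = 2608 - (2/21 + 1089/14) = 2608 - 1*3271/42 = 2608 - 3271/42 = 106265/42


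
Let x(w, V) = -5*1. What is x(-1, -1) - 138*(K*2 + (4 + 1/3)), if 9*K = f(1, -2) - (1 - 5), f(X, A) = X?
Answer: -2269/3 ≈ -756.33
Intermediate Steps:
K = 5/9 (K = (1 - (1 - 5))/9 = (1 - 1*(-4))/9 = (1 + 4)/9 = (⅑)*5 = 5/9 ≈ 0.55556)
x(w, V) = -5
x(-1, -1) - 138*(K*2 + (4 + 1/3)) = -5 - 138*((5/9)*2 + (4 + 1/3)) = -5 - 138*(10/9 + (4 + ⅓)) = -5 - 138*(10/9 + 13/3) = -5 - 138*49/9 = -5 - 2254/3 = -2269/3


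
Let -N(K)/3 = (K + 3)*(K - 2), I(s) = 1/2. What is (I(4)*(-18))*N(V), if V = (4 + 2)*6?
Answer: 35802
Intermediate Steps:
I(s) = 1/2
V = 36 (V = 6*6 = 36)
N(K) = -3*(-2 + K)*(3 + K) (N(K) = -3*(K + 3)*(K - 2) = -3*(3 + K)*(-2 + K) = -3*(-2 + K)*(3 + K))
(I(4)*(-18))*N(V) = ((1/2)*(-18))*(18 - 3*36 - 3*36**2) = -9*(18 - 108 - 3*1296) = -9*(18 - 108 - 3888) = -9*(-3978) = 35802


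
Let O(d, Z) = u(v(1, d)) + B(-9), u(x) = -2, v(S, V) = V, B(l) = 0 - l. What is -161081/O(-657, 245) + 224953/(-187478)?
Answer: -30200718389/1312346 ≈ -23013.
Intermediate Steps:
B(l) = -l
O(d, Z) = 7 (O(d, Z) = -2 - 1*(-9) = -2 + 9 = 7)
-161081/O(-657, 245) + 224953/(-187478) = -161081/7 + 224953/(-187478) = -161081*1/7 + 224953*(-1/187478) = -161081/7 - 224953/187478 = -30200718389/1312346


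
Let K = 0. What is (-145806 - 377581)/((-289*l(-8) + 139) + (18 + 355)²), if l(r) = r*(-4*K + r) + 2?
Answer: -523387/120194 ≈ -4.3545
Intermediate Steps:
l(r) = 2 + r² (l(r) = r*(-4*0 + r) + 2 = r*(0 + r) + 2 = r*r + 2 = r² + 2 = 2 + r²)
(-145806 - 377581)/((-289*l(-8) + 139) + (18 + 355)²) = (-145806 - 377581)/((-289*(2 + (-8)²) + 139) + (18 + 355)²) = -523387/((-289*(2 + 64) + 139) + 373²) = -523387/((-289*66 + 139) + 139129) = -523387/((-19074 + 139) + 139129) = -523387/(-18935 + 139129) = -523387/120194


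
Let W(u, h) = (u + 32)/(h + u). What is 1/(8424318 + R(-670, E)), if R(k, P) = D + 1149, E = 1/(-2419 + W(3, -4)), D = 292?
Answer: 1/8425759 ≈ 1.1868e-7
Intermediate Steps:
W(u, h) = (32 + u)/(h + u)
E = -1/2454 (E = 1/(-2419 + (32 + 3)/(-4 + 3)) = 1/(-2419 + 35/(-1)) = 1/(-2419 - 1*35) = 1/(-2419 - 35) = 1/(-2454) = -1/2454 ≈ -0.00040750)
R(k, P) = 1441 (R(k, P) = 292 + 1149 = 1441)
1/(8424318 + R(-670, E)) = 1/(8424318 + 1441) = 1/8425759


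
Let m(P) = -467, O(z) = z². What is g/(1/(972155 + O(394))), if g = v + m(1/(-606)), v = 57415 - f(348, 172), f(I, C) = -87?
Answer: 64300745685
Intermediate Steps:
v = 57502 (v = 57415 - 1*(-87) = 57415 + 87 = 57502)
g = 57035 (g = 57502 - 467 = 57035)
g/(1/(972155 + O(394))) = 57035/(1/(972155 + 394²)) = 57035/(1/(972155 + 155236)) = 57035/(1/1127391) = 57035*1127391 = 64300745685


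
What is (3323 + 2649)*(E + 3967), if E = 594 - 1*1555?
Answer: 17951832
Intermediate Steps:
E = -961 (E = 594 - 1555 = -961)
(3323 + 2649)*(E + 3967) = (3323 + 2649)*(-961 + 3967) = 5972*3006 = 17951832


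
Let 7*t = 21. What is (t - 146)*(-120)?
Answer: 17160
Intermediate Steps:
t = 3 (t = (1/7)*21 = 3)
(t - 146)*(-120) = (3 - 146)*(-120) = -143*(-120) = 17160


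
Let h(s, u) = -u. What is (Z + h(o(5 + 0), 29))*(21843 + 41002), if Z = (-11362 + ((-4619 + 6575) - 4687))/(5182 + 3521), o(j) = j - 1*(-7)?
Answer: -16746935600/8703 ≈ -1.9243e+6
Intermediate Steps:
o(j) = 7 + j (o(j) = j + 7 = 7 + j)
Z = -14093/8703 (Z = (-11362 + (1956 - 4687))/8703 = (-11362 - 2731)*(1/8703) = -14093*1/8703 = -14093/8703 ≈ -1.6193)
(Z + h(o(5 + 0), 29))*(21843 + 41002) = (-14093/8703 - 1*29)*(21843 + 41002) = (-14093/8703 - 29)*62845 = -266480/8703*62845 = -16746935600/8703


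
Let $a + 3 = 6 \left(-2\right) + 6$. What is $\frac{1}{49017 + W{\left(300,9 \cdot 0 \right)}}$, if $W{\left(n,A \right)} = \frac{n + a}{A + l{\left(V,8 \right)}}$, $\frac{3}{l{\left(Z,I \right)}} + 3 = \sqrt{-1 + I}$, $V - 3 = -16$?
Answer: $\frac{48726}{2374157213} - \frac{97 \sqrt{7}}{2374157213} \approx 2.0415 \cdot 10^{-5}$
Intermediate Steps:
$V = -13$ ($V = 3 - 16 = -13$)
$l{\left(Z,I \right)} = \frac{3}{-3 + \sqrt{-1 + I}}$
$a = -9$ ($a = -3 + \left(6 \left(-2\right) + 6\right) = -3 + \left(-12 + 6\right) = -3 - 6 = -9$)
$W{\left(n,A \right)} = \frac{-9 + n}{A + \frac{3}{-3 + \sqrt{7}}}$ ($W{\left(n,A \right)} = \frac{n - 9}{A + \frac{3}{-3 + \sqrt{-1 + 8}}} = \frac{-9 + n}{A + \frac{3}{-3 + \sqrt{7}}}$)
$\frac{1}{49017 + W{\left(300,9 \cdot 0 \right)}} = \frac{1}{49017 + \frac{\left(-9 + 300\right) \left(3 - \sqrt{7}\right)}{-3 + 9 \cdot 0 \left(3 - \sqrt{7}\right)}} = \frac{1}{49017 + \frac{1}{-3 + 0 \left(3 - \sqrt{7}\right)} 291 \left(3 - \sqrt{7}\right)} = \frac{1}{49017 + \frac{1}{-3 + 0} \cdot 291 \left(3 - \sqrt{7}\right)} = \frac{1}{49017 + \frac{1}{-3} \cdot 291 \left(3 - \sqrt{7}\right)} = \frac{1}{49017 - 97 \left(3 - \sqrt{7}\right)} = \frac{1}{49017 - \left(291 - 97 \sqrt{7}\right)} = \frac{1}{48726 + 97 \sqrt{7}}$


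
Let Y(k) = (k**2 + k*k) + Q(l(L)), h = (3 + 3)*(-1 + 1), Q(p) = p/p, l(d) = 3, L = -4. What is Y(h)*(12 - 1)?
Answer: 11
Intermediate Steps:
Q(p) = 1
h = 0 (h = 6*0 = 0)
Y(k) = 1 + 2*k**2 (Y(k) = (k**2 + k*k) + 1 = (k**2 + k**2) + 1 = 2*k**2 + 1 = 1 + 2*k**2)
Y(h)*(12 - 1) = (1 + 2*0**2)*(12 - 1) = (1 + 2*0)*11 = (1 + 0)*11 = 1*11 = 11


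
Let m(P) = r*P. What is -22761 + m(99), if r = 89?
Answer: -13950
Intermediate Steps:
m(P) = 89*P
-22761 + m(99) = -22761 + 89*99 = -22761 + 8811 = -13950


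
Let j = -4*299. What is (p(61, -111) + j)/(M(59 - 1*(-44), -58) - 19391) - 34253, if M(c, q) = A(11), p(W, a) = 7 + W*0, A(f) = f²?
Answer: -16098881/470 ≈ -34253.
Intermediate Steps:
j = -1196
p(W, a) = 7 (p(W, a) = 7 + 0 = 7)
M(c, q) = 121 (M(c, q) = 11² = 121)
(p(61, -111) + j)/(M(59 - 1*(-44), -58) - 19391) - 34253 = (7 - 1196)/(121 - 19391) - 34253 = -1189/(-19270) - 34253 = -1189*(-1/19270) - 34253 = 29/470 - 34253 = -16098881/470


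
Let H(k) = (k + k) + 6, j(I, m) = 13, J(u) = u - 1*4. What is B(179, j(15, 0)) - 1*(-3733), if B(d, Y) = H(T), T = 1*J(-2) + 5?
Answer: 3737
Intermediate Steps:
J(u) = -4 + u (J(u) = u - 4 = -4 + u)
T = -1 (T = 1*(-4 - 2) + 5 = 1*(-6) + 5 = -6 + 5 = -1)
H(k) = 6 + 2*k (H(k) = 2*k + 6 = 6 + 2*k)
B(d, Y) = 4 (B(d, Y) = 6 + 2*(-1) = 6 - 2 = 4)
B(179, j(15, 0)) - 1*(-3733) = 4 - 1*(-3733) = 4 + 3733 = 3737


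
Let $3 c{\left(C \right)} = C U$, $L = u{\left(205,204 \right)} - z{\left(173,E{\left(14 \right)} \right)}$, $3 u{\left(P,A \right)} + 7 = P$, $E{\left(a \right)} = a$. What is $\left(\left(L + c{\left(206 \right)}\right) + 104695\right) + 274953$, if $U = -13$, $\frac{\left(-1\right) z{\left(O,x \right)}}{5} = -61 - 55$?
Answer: $\frac{1134724}{3} \approx 3.7824 \cdot 10^{5}$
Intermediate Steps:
$z{\left(O,x \right)} = 580$ ($z{\left(O,x \right)} = - 5 \left(-61 - 55\right) = \left(-5\right) \left(-116\right) = 580$)
$u{\left(P,A \right)} = - \frac{7}{3} + \frac{P}{3}$
$L = -514$ ($L = \left(- \frac{7}{3} + \frac{1}{3} \cdot 205\right) - 580 = \left(- \frac{7}{3} + \frac{205}{3}\right) - 580 = 66 - 580 = -514$)
$c{\left(C \right)} = - \frac{13 C}{3}$ ($c{\left(C \right)} = \frac{C \left(-13\right)}{3} = \frac{\left(-13\right) C}{3} = - \frac{13 C}{3}$)
$\left(\left(L + c{\left(206 \right)}\right) + 104695\right) + 274953 = \left(\left(-514 - \frac{2678}{3}\right) + 104695\right) + 274953 = \left(- \frac{4220}{3} + 104695\right) + 274953 = \frac{309865}{3} + 274953 = \frac{1134724}{3}$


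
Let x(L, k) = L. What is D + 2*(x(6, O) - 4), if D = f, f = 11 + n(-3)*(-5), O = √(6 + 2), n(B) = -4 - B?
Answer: 20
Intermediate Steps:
O = 2*√2 (O = √8 = 2*√2 ≈ 2.8284)
f = 16 (f = 11 + (-4 - 1*(-3))*(-5) = 11 + (-4 + 3)*(-5) = 11 - 1*(-5) = 11 + 5 = 16)
D = 16
D + 2*(x(6, O) - 4) = 16 + 2*(6 - 4) = 16 + 2*2 = 16 + 4 = 20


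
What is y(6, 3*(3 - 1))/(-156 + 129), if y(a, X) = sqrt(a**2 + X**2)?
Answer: -2*sqrt(2)/9 ≈ -0.31427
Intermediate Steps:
y(a, X) = sqrt(X**2 + a**2)
y(6, 3*(3 - 1))/(-156 + 129) = sqrt((3*(3 - 1))**2 + 6**2)/(-156 + 129) = sqrt((3*2)**2 + 36)/(-27) = sqrt(6**2 + 36)*(-1/27) = sqrt(36 + 36)*(-1/27) = sqrt(72)*(-1/27) = (6*sqrt(2))*(-1/27) = -2*sqrt(2)/9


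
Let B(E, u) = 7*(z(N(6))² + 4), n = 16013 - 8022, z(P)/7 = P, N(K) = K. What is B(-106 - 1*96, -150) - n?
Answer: 4385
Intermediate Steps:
z(P) = 7*P
n = 7991
B(E, u) = 12376 (B(E, u) = 7*((7*6)² + 4) = 7*(42² + 4) = 7*(1764 + 4) = 7*1768 = 12376)
B(-106 - 1*96, -150) - n = 12376 - 1*7991 = 12376 - 7991 = 4385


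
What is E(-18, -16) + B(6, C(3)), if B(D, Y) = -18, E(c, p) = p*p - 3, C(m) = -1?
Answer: 235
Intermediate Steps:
E(c, p) = -3 + p² (E(c, p) = p² - 3 = -3 + p²)
E(-18, -16) + B(6, C(3)) = (-3 + (-16)²) - 18 = (-3 + 256) - 18 = 253 - 18 = 235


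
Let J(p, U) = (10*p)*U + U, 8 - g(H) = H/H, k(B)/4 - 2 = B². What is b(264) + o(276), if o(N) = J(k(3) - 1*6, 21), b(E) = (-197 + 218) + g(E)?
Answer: 8029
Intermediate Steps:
k(B) = 8 + 4*B²
g(H) = 7 (g(H) = 8 - H/H = 8 - 1*1 = 8 - 1 = 7)
J(p, U) = U + 10*U*p (J(p, U) = 10*U*p + U = U + 10*U*p)
b(E) = 28 (b(E) = (-197 + 218) + 7 = 21 + 7 = 28)
o(N) = 8001 (o(N) = 21*(1 + 10*((8 + 4*3²) - 1*6)) = 21*(1 + 10*((8 + 4*9) - 6)) = 21*(1 + 10*((8 + 36) - 6)) = 21*(1 + 10*(44 - 6)) = 21*(1 + 10*38) = 21*(1 + 380) = 21*381 = 8001)
b(264) + o(276) = 28 + 8001 = 8029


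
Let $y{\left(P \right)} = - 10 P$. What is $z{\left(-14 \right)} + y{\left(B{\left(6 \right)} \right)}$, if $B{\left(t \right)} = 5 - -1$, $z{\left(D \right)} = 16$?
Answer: $-44$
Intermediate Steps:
$B{\left(t \right)} = 6$ ($B{\left(t \right)} = 5 + 1 = 6$)
$z{\left(-14 \right)} + y{\left(B{\left(6 \right)} \right)} = 16 - 60 = -44$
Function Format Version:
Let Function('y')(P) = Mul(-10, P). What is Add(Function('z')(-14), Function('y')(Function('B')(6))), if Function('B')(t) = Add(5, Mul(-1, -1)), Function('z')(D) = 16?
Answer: -44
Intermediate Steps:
Function('B')(t) = 6 (Function('B')(t) = Add(5, 1) = 6)
Add(Function('z')(-14), Function('y')(Function('B')(6))) = Add(16, Mul(-10, 6)) = Add(16, -60) = -44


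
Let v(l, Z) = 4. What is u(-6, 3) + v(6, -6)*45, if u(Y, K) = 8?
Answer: 188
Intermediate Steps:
u(-6, 3) + v(6, -6)*45 = 8 + 4*45 = 8 + 180 = 188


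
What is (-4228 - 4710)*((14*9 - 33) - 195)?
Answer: 911676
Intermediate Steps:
(-4228 - 4710)*((14*9 - 33) - 195) = -8938*((126 - 33) - 195) = -8938*(93 - 195) = -8938*(-102) = 911676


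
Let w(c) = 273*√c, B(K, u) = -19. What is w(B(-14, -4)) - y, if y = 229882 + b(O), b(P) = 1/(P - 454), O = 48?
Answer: -93332091/406 + 273*I*√19 ≈ -2.2988e+5 + 1190.0*I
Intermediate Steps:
b(P) = 1/(-454 + P)
y = 93332091/406 (y = 229882 + 1/(-454 + 48) = 229882 + 1/(-406) = 229882 - 1/406 = 93332091/406 ≈ 2.2988e+5)
w(B(-14, -4)) - y = 273*√(-19) - 1*93332091/406 = 273*(I*√19) - 93332091/406 = 273*I*√19 - 93332091/406 = -93332091/406 + 273*I*√19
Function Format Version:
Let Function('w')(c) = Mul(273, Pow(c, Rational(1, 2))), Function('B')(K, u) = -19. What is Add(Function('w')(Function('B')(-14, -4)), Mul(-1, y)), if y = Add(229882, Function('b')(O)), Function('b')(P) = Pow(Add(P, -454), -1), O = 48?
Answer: Add(Rational(-93332091, 406), Mul(273, I, Pow(19, Rational(1, 2)))) ≈ Add(-2.2988e+5, Mul(1190.0, I))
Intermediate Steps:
Function('b')(P) = Pow(Add(-454, P), -1)
y = Rational(93332091, 406) (y = Add(229882, Pow(Add(-454, 48), -1)) = Add(229882, Pow(-406, -1)) = Add(229882, Rational(-1, 406)) = Rational(93332091, 406) ≈ 2.2988e+5)
Add(Function('w')(Function('B')(-14, -4)), Mul(-1, y)) = Add(Mul(273, Pow(-19, Rational(1, 2))), Mul(-1, Rational(93332091, 406))) = Add(Mul(273, Mul(I, Pow(19, Rational(1, 2)))), Rational(-93332091, 406)) = Add(Mul(273, I, Pow(19, Rational(1, 2))), Rational(-93332091, 406)) = Add(Rational(-93332091, 406), Mul(273, I, Pow(19, Rational(1, 2))))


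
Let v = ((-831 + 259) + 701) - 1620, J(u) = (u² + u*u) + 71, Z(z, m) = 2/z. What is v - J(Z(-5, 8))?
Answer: -39058/25 ≈ -1562.3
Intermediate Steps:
Z(z, m) = 2/z
J(u) = 71 + 2*u² (J(u) = (u² + u²) + 71 = 2*u² + 71 = 71 + 2*u²)
v = -1491 (v = (-572 + 701) - 1620 = 129 - 1620 = -1491)
v - J(Z(-5, 8)) = -1491 - (71 + 2*(2/(-5))²) = -1491 - (71 + 2*(2*(-⅕))²) = -1491 - (71 + 2*(-⅖)²) = -1491 - (71 + 2*(4/25)) = -1491 - (71 + 8/25) = -1491 - 1*1783/25 = -1491 - 1783/25 = -39058/25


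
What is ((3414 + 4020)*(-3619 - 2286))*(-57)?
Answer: 2502172890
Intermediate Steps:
((3414 + 4020)*(-3619 - 2286))*(-57) = (7434*(-5905))*(-57) = -43897770*(-57) = 2502172890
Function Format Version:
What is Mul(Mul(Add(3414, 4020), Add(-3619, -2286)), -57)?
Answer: 2502172890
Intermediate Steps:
Mul(Mul(Add(3414, 4020), Add(-3619, -2286)), -57) = Mul(Mul(7434, -5905), -57) = Mul(-43897770, -57) = 2502172890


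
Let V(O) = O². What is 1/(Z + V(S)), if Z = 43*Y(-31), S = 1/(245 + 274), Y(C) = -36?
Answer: -269361/416970827 ≈ -0.00064600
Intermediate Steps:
S = 1/519 ≈ 0.0019268
Z = -1548 (Z = 43*(-36) = -1548)
1/(Z + V(S)) = 1/(-1548 + (1/519)²) = 1/(-1548 + 1/269361) = 1/(-416970827/269361) = -269361/416970827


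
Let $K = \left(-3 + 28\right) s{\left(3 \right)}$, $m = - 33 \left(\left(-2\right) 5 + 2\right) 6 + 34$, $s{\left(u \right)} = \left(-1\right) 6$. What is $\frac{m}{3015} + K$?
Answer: $- \frac{450632}{3015} \approx -149.46$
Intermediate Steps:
$s{\left(u \right)} = -6$
$m = 1618$ ($m = - 33 \left(-10 + 2\right) 6 + 34 = - 33 \left(\left(-8\right) 6\right) + 34 = \left(-33\right) \left(-48\right) + 34 = 1584 + 34 = 1618$)
$K = -150$ ($K = \left(-3 + 28\right) \left(-6\right) = 25 \left(-6\right) = -150$)
$\frac{m}{3015} + K = \frac{1618}{3015} - 150 = - \frac{450632}{3015}$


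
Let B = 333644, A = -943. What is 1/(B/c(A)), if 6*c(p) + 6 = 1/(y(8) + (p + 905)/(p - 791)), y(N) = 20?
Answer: -34429/11583452392 ≈ -2.9723e-6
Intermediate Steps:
c(p) = -1 + 1/(6*(20 + (905 + p)/(-791 + p))) (c(p) = -1 + 1/(6*(20 + (p + 905)/(p - 791))) = -1 + 1/(6*(20 + (905 + p)/(-791 + p))))
1/(B/c(A)) = 1/(333644/(((88699 - 125*(-943))/(6*(-14915 + 21*(-943)))))) = 1/(333644/(((88699 + 117875)/(6*(-14915 - 19803))))) = 1/(333644/(((1/6)*206574/(-34718)))) = 1/(333644/(((1/6)*(-1/34718)*206574))) = 1/(333644/(-34429/34718)) = 1/(333644*(-34718/34429)) = 1/(-11583452392/34429) = -34429/11583452392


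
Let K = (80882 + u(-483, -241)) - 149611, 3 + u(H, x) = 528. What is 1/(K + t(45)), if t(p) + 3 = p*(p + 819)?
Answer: -1/29327 ≈ -3.4098e-5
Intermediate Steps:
u(H, x) = 525 (u(H, x) = -3 + 528 = 525)
t(p) = -3 + p*(819 + p) (t(p) = -3 + p*(p + 819) = -3 + p*(819 + p))
K = -68204 (K = (80882 + 525) - 149611 = 81407 - 149611 = -68204)
1/(K + t(45)) = 1/(-68204 + (-3 + 45² + 819*45)) = 1/(-68204 + (-3 + 2025 + 36855)) = 1/(-68204 + 38877) = 1/(-29327) = -1/29327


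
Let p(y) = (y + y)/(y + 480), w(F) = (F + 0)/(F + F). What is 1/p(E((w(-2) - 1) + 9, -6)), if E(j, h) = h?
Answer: -79/2 ≈ -39.500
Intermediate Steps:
w(F) = ½ (w(F) = F/((2*F)) = F*(1/(2*F)) = ½)
p(y) = 2*y/(480 + y) (p(y) = (2*y)/(480 + y) = 2*y/(480 + y))
1/p(E((w(-2) - 1) + 9, -6)) = 1/(2*(-6)/(480 - 6)) = 1/(2*(-6)/474) = 1/(2*(-6)*(1/474)) = 1/(-2/79) = -79/2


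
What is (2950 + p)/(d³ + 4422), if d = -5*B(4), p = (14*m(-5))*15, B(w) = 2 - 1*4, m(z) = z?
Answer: 950/2711 ≈ 0.35042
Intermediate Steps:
B(w) = -2 (B(w) = 2 - 4 = -2)
p = -1050 (p = (14*(-5))*15 = -70*15 = -1050)
d = 10 (d = -5*(-2) = 10)
(2950 + p)/(d³ + 4422) = (2950 - 1050)/(10³ + 4422) = 1900/(1000 + 4422) = 1900/5422 = 1900*(1/5422) = 950/2711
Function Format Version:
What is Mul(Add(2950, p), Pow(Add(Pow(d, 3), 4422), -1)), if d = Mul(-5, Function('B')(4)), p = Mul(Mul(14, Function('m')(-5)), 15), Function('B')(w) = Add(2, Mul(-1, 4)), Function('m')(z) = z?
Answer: Rational(950, 2711) ≈ 0.35042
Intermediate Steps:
Function('B')(w) = -2 (Function('B')(w) = Add(2, -4) = -2)
p = -1050 (p = Mul(Mul(14, -5), 15) = Mul(-70, 15) = -1050)
d = 10 (d = Mul(-5, -2) = 10)
Mul(Add(2950, p), Pow(Add(Pow(d, 3), 4422), -1)) = Mul(Add(2950, -1050), Pow(Add(Pow(10, 3), 4422), -1)) = Mul(1900, Pow(Add(1000, 4422), -1)) = Mul(1900, Pow(5422, -1)) = Mul(1900, Rational(1, 5422)) = Rational(950, 2711)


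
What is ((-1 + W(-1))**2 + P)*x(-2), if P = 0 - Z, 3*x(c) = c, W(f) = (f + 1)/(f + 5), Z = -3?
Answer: -8/3 ≈ -2.6667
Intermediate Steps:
W(f) = (1 + f)/(5 + f)
x(c) = c/3
P = 3 (P = 0 - 1*(-3) = 0 + 3 = 3)
((-1 + W(-1))**2 + P)*x(-2) = ((-1 + (1 - 1)/(5 - 1))**2 + 3)*((1/3)*(-2)) = ((-1 + 0/4)**2 + 3)*(-2/3) = ((-1 + (1/4)*0)**2 + 3)*(-2/3) = ((-1 + 0)**2 + 3)*(-2/3) = ((-1)**2 + 3)*(-2/3) = (1 + 3)*(-2/3) = 4*(-2/3) = -8/3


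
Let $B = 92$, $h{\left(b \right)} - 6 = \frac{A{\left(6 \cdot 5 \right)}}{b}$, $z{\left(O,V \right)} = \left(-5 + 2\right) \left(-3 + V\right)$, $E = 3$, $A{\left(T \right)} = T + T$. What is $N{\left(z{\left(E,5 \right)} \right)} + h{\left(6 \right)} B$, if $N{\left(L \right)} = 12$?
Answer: $1484$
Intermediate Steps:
$A{\left(T \right)} = 2 T$
$z{\left(O,V \right)} = 9 - 3 V$ ($z{\left(O,V \right)} = - 3 \left(-3 + V\right) = 9 - 3 V$)
$h{\left(b \right)} = 6 + \frac{60}{b}$ ($h{\left(b \right)} = 6 + \frac{2 \cdot 6 \cdot 5}{b} = 6 + \frac{2 \cdot 30}{b} = 6 + \frac{60}{b}$)
$N{\left(z{\left(E,5 \right)} \right)} + h{\left(6 \right)} B = 12 + \left(6 + \frac{60}{6}\right) 92 = 12 + \left(6 + 60 \cdot \frac{1}{6}\right) 92 = 12 + \left(6 + 10\right) 92 = 12 + 16 \cdot 92 = 12 + 1472 = 1484$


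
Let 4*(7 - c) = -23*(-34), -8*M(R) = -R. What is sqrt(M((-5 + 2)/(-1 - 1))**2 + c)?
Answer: I*sqrt(48247)/16 ≈ 13.728*I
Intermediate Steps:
M(R) = R/8 (M(R) = -(-1)*R/8 = R/8)
c = -377/2 (c = 7 - (-23)*(-34)/4 = 7 - 1/4*782 = 7 - 391/2 = -377/2 ≈ -188.50)
sqrt(M((-5 + 2)/(-1 - 1))**2 + c) = sqrt((((-5 + 2)/(-1 - 1))/8)**2 - 377/2) = sqrt(((-3/(-2))/8)**2 - 377/2) = sqrt(((-3*(-1/2))/8)**2 - 377/2) = sqrt(((1/8)*(3/2))**2 - 377/2) = sqrt((3/16)**2 - 377/2) = sqrt(9/256 - 377/2) = sqrt(-48247/256) = I*sqrt(48247)/16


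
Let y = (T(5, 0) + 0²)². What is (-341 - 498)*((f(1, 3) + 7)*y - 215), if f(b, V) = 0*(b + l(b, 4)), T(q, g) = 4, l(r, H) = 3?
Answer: 86417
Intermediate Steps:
y = 16 (y = (4 + 0²)² = (4 + 0)² = 4² = 16)
f(b, V) = 0 (f(b, V) = 0*(b + 3) = 0*(3 + b) = 0)
(-341 - 498)*((f(1, 3) + 7)*y - 215) = (-341 - 498)*((0 + 7)*16 - 215) = -839*(7*16 - 215) = -839*(112 - 215) = -839*(-103) = 86417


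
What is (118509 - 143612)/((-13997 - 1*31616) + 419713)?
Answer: -25103/374100 ≈ -0.067102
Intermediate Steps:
(118509 - 143612)/((-13997 - 1*31616) + 419713) = -25103/((-13997 - 31616) + 419713) = -25103/(-45613 + 419713) = -25103/374100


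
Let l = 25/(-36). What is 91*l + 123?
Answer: 2153/36 ≈ 59.806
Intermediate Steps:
l = -25/36 (l = 25*(-1/36) = -25/36 ≈ -0.69444)
91*l + 123 = 91*(-25/36) + 123 = -2275/36 + 123 = 2153/36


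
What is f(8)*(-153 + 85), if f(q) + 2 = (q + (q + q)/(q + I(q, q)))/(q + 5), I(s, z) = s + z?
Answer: 272/3 ≈ 90.667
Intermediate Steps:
f(q) = -2 + (⅔ + q)/(5 + q) (f(q) = -2 + (q + (q + q)/(q + (q + q)))/(q + 5) = -2 + (q + (2*q)/(q + 2*q))/(5 + q) = -2 + (q + (2*q)/((3*q)))/(5 + q) = -2 + (q + (2*q)*(1/(3*q)))/(5 + q) = -2 + (q + ⅔)/(5 + q) = -2 + (⅔ + q)/(5 + q))
f(8)*(-153 + 85) = ((-28/3 - 1*8)/(5 + 8))*(-153 + 85) = ((-28/3 - 8)/13)*(-68) = ((1/13)*(-52/3))*(-68) = -4/3*(-68) = 272/3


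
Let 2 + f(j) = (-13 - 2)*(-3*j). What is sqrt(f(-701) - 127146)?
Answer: I*sqrt(158693) ≈ 398.36*I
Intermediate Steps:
f(j) = -2 + 45*j (f(j) = -2 + (-13 - 2)*(-3*j) = -2 - (-45)*j = -2 + 45*j)
sqrt(f(-701) - 127146) = sqrt((-2 + 45*(-701)) - 127146) = sqrt((-2 - 31545) - 127146) = sqrt(-31547 - 127146) = sqrt(-158693) = I*sqrt(158693)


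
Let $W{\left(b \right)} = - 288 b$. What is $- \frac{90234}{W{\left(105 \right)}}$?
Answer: $\frac{1671}{560} \approx 2.9839$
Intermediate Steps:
$- \frac{90234}{W{\left(105 \right)}} = - \frac{90234}{\left(-288\right) 105} = - \frac{90234}{-30240} = \left(-90234\right) \left(- \frac{1}{30240}\right) = \frac{1671}{560}$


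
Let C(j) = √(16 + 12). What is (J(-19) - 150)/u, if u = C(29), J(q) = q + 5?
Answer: -82*√7/7 ≈ -30.993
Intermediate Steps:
J(q) = 5 + q
C(j) = 2*√7 (C(j) = √28 = 2*√7)
u = 2*√7 ≈ 5.2915
(J(-19) - 150)/u = ((5 - 19) - 150)/((2*√7)) = (-14 - 150)*(√7/14) = -82*√7/7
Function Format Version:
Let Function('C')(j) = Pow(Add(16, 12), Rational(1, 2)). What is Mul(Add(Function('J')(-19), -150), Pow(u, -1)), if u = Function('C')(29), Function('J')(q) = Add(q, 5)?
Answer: Mul(Rational(-82, 7), Pow(7, Rational(1, 2))) ≈ -30.993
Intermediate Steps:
Function('J')(q) = Add(5, q)
Function('C')(j) = Mul(2, Pow(7, Rational(1, 2))) (Function('C')(j) = Pow(28, Rational(1, 2)) = Mul(2, Pow(7, Rational(1, 2))))
u = Mul(2, Pow(7, Rational(1, 2))) ≈ 5.2915
Mul(Add(Function('J')(-19), -150), Pow(u, -1)) = Mul(Add(Add(5, -19), -150), Pow(Mul(2, Pow(7, Rational(1, 2))), -1)) = Mul(Add(-14, -150), Mul(Rational(1, 14), Pow(7, Rational(1, 2)))) = Mul(-164, Mul(Rational(1, 14), Pow(7, Rational(1, 2)))) = Mul(Rational(-82, 7), Pow(7, Rational(1, 2)))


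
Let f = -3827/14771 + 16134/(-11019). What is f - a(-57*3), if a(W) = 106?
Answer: -5844406607/54253883 ≈ -107.72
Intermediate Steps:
f = -93495009/54253883 (f = -3827*1/14771 + 16134*(-1/11019) = -3827/14771 - 5378/3673 = -93495009/54253883 ≈ -1.7233)
f - a(-57*3) = -93495009/54253883 - 1*106 = -93495009/54253883 - 106 = -5844406607/54253883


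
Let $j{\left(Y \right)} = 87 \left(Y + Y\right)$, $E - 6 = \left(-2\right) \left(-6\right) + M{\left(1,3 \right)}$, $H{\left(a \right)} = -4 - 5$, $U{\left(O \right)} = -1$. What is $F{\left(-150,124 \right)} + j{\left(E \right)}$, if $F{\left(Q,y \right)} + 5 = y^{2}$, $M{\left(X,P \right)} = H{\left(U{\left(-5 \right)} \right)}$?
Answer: $16937$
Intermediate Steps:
$H{\left(a \right)} = -9$ ($H{\left(a \right)} = -4 - 5 = -9$)
$M{\left(X,P \right)} = -9$
$E = 9$ ($E = 6 - -3 = 6 + \left(12 - 9\right) = 6 + 3 = 9$)
$F{\left(Q,y \right)} = -5 + y^{2}$
$j{\left(Y \right)} = 174 Y$ ($j{\left(Y \right)} = 87 \cdot 2 Y = 174 Y$)
$F{\left(-150,124 \right)} + j{\left(E \right)} = \left(-5 + 124^{2}\right) + 174 \cdot 9 = \left(-5 + 15376\right) + 1566 = 15371 + 1566 = 16937$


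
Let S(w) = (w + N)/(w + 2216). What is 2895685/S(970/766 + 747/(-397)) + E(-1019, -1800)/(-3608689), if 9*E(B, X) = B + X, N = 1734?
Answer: 15839873905921020761591/4280024063911239 ≈ 3.7009e+6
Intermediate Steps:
S(w) = (1734 + w)/(2216 + w) (S(w) = (w + 1734)/(w + 2216) = (1734 + w)/(2216 + w))
E(B, X) = B/9 + X/9 (E(B, X) = (B + X)/9 = B/9 + X/9)
2895685/S(970/766 + 747/(-397)) + E(-1019, -1800)/(-3608689) = 2895685/(((1734 + (970/766 + 747/(-397)))/(2216 + (970/766 + 747/(-397))))) + ((⅑)*(-1019) + (⅑)*(-1800))/(-3608689) = 2895685/(((1734 + (970*(1/766) + 747*(-1/397)))/(2216 + (970*(1/766) + 747*(-1/397))))) + (-1019/9 - 200)*(-1/3608689) = 2895685/(((1734 + (485/383 - 747/397))/(2216 + (485/383 - 747/397)))) - 2819/9*(-1/3608689) = 2895685/(((1734 - 93556/152051)/(2216 - 93556/152051))) + 2819/32478201 = 2895685/(((263562878/152051)/(336851460/152051))) + 2819/32478201 = 2895685/(((152051/336851460)*(263562878/152051))) + 2819/32478201 = 2895685/(131781439/168425730) + 2819/32478201 = 2895685*(168425730/131781439) + 2819/32478201 = 487707859975050/131781439 + 2819/32478201 = 15839873905921020761591/4280024063911239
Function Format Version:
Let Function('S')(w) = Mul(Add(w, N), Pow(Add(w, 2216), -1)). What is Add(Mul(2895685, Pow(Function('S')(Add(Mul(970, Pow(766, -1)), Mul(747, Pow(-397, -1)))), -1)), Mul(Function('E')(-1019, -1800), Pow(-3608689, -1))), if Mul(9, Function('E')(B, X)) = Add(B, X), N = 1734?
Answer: Rational(15839873905921020761591, 4280024063911239) ≈ 3.7009e+6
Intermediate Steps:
Function('S')(w) = Mul(Pow(Add(2216, w), -1), Add(1734, w)) (Function('S')(w) = Mul(Add(w, 1734), Pow(Add(w, 2216), -1)) = Mul(Add(1734, w), Pow(Add(2216, w), -1)) = Mul(Pow(Add(2216, w), -1), Add(1734, w)))
Function('E')(B, X) = Add(Mul(Rational(1, 9), B), Mul(Rational(1, 9), X)) (Function('E')(B, X) = Mul(Rational(1, 9), Add(B, X)) = Add(Mul(Rational(1, 9), B), Mul(Rational(1, 9), X)))
Add(Mul(2895685, Pow(Function('S')(Add(Mul(970, Pow(766, -1)), Mul(747, Pow(-397, -1)))), -1)), Mul(Function('E')(-1019, -1800), Pow(-3608689, -1))) = Add(Mul(2895685, Pow(Mul(Pow(Add(2216, Add(Mul(970, Pow(766, -1)), Mul(747, Pow(-397, -1)))), -1), Add(1734, Add(Mul(970, Pow(766, -1)), Mul(747, Pow(-397, -1))))), -1)), Mul(Add(Mul(Rational(1, 9), -1019), Mul(Rational(1, 9), -1800)), Pow(-3608689, -1))) = Add(Mul(2895685, Pow(Mul(Pow(Add(2216, Add(Mul(970, Rational(1, 766)), Mul(747, Rational(-1, 397)))), -1), Add(1734, Add(Mul(970, Rational(1, 766)), Mul(747, Rational(-1, 397))))), -1)), Mul(Add(Rational(-1019, 9), -200), Rational(-1, 3608689))) = Add(Mul(2895685, Pow(Mul(Pow(Add(2216, Add(Rational(485, 383), Rational(-747, 397))), -1), Add(1734, Add(Rational(485, 383), Rational(-747, 397)))), -1)), Mul(Rational(-2819, 9), Rational(-1, 3608689))) = Add(Mul(2895685, Pow(Mul(Pow(Add(2216, Rational(-93556, 152051)), -1), Add(1734, Rational(-93556, 152051))), -1)), Rational(2819, 32478201)) = Add(Mul(2895685, Pow(Mul(Pow(Rational(336851460, 152051), -1), Rational(263562878, 152051)), -1)), Rational(2819, 32478201)) = Add(Mul(2895685, Pow(Mul(Rational(152051, 336851460), Rational(263562878, 152051)), -1)), Rational(2819, 32478201)) = Add(Mul(2895685, Pow(Rational(131781439, 168425730), -1)), Rational(2819, 32478201)) = Add(Mul(2895685, Rational(168425730, 131781439)), Rational(2819, 32478201)) = Add(Rational(487707859975050, 131781439), Rational(2819, 32478201)) = Rational(15839873905921020761591, 4280024063911239)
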